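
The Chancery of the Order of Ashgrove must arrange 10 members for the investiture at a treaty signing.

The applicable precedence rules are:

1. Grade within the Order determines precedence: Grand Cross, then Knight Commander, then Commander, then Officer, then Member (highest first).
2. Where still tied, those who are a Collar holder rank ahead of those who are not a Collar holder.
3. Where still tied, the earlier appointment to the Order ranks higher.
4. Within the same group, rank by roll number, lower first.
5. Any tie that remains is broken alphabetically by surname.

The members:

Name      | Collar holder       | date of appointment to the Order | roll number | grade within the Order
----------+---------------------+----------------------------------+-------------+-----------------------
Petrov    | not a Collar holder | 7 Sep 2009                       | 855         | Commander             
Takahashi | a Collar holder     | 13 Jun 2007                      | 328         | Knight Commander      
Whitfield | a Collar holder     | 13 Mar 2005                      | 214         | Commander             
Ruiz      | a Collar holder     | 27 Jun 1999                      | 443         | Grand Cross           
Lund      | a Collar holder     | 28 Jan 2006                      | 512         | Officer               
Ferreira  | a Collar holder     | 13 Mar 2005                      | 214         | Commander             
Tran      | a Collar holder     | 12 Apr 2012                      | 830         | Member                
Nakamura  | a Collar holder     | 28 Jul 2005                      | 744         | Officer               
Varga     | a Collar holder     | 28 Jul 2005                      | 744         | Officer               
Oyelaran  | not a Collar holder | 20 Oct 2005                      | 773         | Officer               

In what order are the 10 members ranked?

By grade within the Order: Ruiz (Grand Cross); then Takahashi (Knight Commander); then Ferreira, Whitfield and Petrov (Commander); then Nakamura, Varga, Lund and Oyelaran (Officer); then Tran (Member).
Among Ferreira, Whitfield and Petrov, a Collar holder before not a Collar holder: Ferreira and Whitfield (a Collar holder) before Petrov (not a Collar holder).
Ferreira and Whitfield both have date of appointment to the Order 13 Mar 2005, so the next rule applies.
Ferreira and Whitfield both have roll number 214, so the next rule applies.
Among Ferreira and Whitfield, alphabetically by surname: Ferreira before Whitfield.
Among Nakamura, Varga, Lund and Oyelaran, a Collar holder before not a Collar holder: Nakamura, Varga and Lund (a Collar holder) before Oyelaran (not a Collar holder).
Among Nakamura, Varga and Lund, by date of appointment to the Order (earlier first): Nakamura and Varga (28 Jul 2005) before Lund (28 Jan 2006).
Nakamura and Varga both have roll number 744, so the next rule applies.
Among Nakamura and Varga, alphabetically by surname: Nakamura before Varga.
Full order: Ruiz, Takahashi, Ferreira, Whitfield, Petrov, Nakamura, Varga, Lund, Oyelaran, Tran.

Ruiz, Takahashi, Ferreira, Whitfield, Petrov, Nakamura, Varga, Lund, Oyelaran, Tran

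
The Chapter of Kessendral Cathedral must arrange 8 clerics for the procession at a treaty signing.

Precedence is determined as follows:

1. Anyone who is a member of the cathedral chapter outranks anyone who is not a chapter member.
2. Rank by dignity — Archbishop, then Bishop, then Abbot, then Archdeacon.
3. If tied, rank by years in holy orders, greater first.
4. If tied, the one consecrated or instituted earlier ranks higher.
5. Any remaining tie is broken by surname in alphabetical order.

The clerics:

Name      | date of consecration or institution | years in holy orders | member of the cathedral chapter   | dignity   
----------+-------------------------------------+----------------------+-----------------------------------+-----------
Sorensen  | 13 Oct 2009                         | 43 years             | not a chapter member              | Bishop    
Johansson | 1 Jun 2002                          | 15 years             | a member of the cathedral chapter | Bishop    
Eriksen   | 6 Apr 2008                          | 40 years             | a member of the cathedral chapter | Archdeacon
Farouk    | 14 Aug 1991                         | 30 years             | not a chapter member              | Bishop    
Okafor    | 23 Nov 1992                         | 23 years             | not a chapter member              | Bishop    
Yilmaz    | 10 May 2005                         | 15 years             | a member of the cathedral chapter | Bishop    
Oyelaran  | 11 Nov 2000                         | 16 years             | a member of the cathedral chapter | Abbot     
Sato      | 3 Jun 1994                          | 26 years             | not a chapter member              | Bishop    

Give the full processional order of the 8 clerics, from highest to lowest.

Johansson, Yilmaz, Oyelaran, Eriksen, Sorensen, Farouk, Sato, Okafor

By the first rule: Johansson, Yilmaz, Oyelaran and Eriksen (each a member of the cathedral chapter); then Sorensen, Farouk, Sato and Okafor (each not a chapter member).
Among Johansson, Yilmaz, Oyelaran and Eriksen, by dignity: Johansson and Yilmaz (Bishop) before Oyelaran (Abbot) before Eriksen (Archdeacon).
Johansson and Yilmaz both have years in holy orders 15 years, so the next rule applies.
Among Johansson and Yilmaz, by date of consecration or institution (earlier first): Johansson (1 Jun 2002) before Yilmaz (10 May 2005).
Sorensen, Farouk, Sato and Okafor are each Bishop, so the next rule applies.
Among Sorensen, Farouk, Sato and Okafor, by years in holy orders (higher first): Sorensen (43 years) before Farouk (30 years) before Sato (26 years) before Okafor (23 years).
Full order: Johansson, Yilmaz, Oyelaran, Eriksen, Sorensen, Farouk, Sato, Okafor.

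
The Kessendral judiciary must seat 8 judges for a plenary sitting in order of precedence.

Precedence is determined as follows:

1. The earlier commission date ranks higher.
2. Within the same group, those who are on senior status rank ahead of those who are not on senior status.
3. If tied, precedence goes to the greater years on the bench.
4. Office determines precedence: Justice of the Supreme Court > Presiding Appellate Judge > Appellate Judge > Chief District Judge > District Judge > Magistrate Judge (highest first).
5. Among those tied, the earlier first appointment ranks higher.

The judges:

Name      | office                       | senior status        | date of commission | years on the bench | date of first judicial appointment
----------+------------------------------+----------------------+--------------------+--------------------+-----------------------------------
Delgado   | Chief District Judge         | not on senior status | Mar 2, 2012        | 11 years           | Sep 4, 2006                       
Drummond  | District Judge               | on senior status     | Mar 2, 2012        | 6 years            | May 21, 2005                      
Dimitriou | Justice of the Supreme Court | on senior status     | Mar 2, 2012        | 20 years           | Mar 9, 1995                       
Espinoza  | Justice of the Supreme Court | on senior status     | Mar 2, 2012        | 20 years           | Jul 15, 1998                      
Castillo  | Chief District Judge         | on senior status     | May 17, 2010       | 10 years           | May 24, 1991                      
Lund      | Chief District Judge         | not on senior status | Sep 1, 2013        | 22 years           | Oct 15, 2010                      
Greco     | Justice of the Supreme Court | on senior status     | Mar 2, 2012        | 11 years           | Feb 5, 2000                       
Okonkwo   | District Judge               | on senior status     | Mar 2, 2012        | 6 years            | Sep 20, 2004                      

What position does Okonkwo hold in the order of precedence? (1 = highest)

5

By date of commission (earlier first): Castillo (May 17, 2010); then Dimitriou, Espinoza, Greco, Okonkwo, Drummond and Delgado (each Mar 2, 2012); then Lund (Sep 1, 2013).
Among Dimitriou, Espinoza, Greco, Okonkwo, Drummond and Delgado, on senior status before not on senior status: Dimitriou, Espinoza, Greco, Okonkwo and Drummond (on senior status) before Delgado (not on senior status).
Among Dimitriou, Espinoza, Greco, Okonkwo and Drummond, by years on the bench (higher first): Dimitriou and Espinoza (20 years) before Greco (11 years) before Okonkwo and Drummond (6 years).
Dimitriou and Espinoza are each Justice of the Supreme Court, so the next rule applies.
Among Dimitriou and Espinoza, by date of first judicial appointment (earlier first): Dimitriou (Mar 9, 1995) before Espinoza (Jul 15, 1998).
Okonkwo and Drummond are each District Judge, so the next rule applies.
Among Okonkwo and Drummond, by date of first judicial appointment (earlier first): Okonkwo (Sep 20, 2004) before Drummond (May 21, 2005).
Order: Castillo, Dimitriou, Espinoza, Greco, Okonkwo, Drummond, Delgado, Lund. So position 5.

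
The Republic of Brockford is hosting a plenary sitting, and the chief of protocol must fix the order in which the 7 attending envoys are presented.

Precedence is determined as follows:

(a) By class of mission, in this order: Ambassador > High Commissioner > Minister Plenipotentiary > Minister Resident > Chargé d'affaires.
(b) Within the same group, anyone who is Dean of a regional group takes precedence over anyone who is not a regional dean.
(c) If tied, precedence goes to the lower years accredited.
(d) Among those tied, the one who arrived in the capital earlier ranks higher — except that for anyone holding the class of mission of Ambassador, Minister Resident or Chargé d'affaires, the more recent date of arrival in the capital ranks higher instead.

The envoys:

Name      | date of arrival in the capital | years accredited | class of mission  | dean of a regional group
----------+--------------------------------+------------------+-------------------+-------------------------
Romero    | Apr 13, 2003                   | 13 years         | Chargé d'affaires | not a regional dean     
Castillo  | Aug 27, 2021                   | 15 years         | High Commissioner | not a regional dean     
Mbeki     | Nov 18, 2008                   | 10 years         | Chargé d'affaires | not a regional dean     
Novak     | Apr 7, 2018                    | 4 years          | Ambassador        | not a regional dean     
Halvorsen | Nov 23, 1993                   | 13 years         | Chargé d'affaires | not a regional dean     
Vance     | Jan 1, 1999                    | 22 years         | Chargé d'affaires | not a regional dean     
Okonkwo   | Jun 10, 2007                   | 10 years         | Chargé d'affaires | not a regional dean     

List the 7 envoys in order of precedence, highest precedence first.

By class of mission: Novak (Ambassador); then Castillo (High Commissioner); then Mbeki, Okonkwo, Romero, Halvorsen and Vance (Chargé d'affaires).
Mbeki, Okonkwo, Romero, Halvorsen and Vance are each not a regional dean, so the next rule applies.
Among Mbeki, Okonkwo, Romero, Halvorsen and Vance, by years accredited (lower first): Mbeki and Okonkwo (10 years) before Romero and Halvorsen (13 years) before Vance (22 years).
Among Mbeki and Okonkwo, by date of arrival in the capital (later first) (reversed rule for this group): Mbeki (Nov 18, 2008) before Okonkwo (Jun 10, 2007).
Among Romero and Halvorsen, by date of arrival in the capital (later first) (reversed rule for this group): Romero (Apr 13, 2003) before Halvorsen (Nov 23, 1993).
Full order: Novak, Castillo, Mbeki, Okonkwo, Romero, Halvorsen, Vance.

Novak, Castillo, Mbeki, Okonkwo, Romero, Halvorsen, Vance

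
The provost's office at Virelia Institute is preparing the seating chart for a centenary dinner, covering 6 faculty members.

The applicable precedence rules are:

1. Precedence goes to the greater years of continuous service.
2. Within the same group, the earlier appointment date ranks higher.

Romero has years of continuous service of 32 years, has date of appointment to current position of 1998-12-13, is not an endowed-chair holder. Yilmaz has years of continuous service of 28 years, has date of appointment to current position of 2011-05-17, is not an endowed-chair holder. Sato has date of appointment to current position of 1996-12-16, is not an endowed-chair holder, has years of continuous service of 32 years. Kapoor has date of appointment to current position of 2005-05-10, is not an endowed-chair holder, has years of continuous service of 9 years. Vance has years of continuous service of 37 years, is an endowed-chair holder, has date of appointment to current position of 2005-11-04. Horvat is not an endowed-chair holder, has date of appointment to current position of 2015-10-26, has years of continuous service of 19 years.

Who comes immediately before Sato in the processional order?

By years of continuous service (higher first): Vance (37 years); then Sato and Romero (both 32 years); then Yilmaz (28 years); then Horvat (19 years); then Kapoor (9 years).
Among Sato and Romero, by date of appointment to current position (earlier first): Sato (1996-12-16) before Romero (1998-12-13).
Order: Vance, Sato, Romero, Yilmaz, Horvat, Kapoor.

Vance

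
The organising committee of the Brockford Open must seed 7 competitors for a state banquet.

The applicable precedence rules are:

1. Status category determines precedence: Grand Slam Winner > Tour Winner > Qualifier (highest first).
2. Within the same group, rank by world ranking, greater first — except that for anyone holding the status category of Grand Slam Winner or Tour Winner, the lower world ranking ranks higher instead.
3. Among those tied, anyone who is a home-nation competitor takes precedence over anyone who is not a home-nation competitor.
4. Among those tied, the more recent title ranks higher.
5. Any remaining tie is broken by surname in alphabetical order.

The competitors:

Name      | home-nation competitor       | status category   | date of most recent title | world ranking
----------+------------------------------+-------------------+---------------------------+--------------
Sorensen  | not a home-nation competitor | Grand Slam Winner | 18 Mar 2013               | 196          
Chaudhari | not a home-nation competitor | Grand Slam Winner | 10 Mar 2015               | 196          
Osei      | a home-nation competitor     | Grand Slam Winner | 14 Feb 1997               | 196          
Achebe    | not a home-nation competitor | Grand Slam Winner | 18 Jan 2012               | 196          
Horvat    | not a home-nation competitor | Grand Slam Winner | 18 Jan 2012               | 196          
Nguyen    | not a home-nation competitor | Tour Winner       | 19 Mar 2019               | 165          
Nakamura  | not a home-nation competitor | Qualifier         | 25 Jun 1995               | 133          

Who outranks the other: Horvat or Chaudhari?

By status category: Osei, Chaudhari, Sorensen, Achebe and Horvat (Grand Slam Winner); then Nguyen (Tour Winner); then Nakamura (Qualifier).
Osei, Chaudhari, Sorensen, Achebe and Horvat all have world ranking 196, so the next rule applies.
Among Osei, Chaudhari, Sorensen, Achebe and Horvat, a home-nation competitor before not a home-nation competitor: Osei (a home-nation competitor) before Chaudhari, Sorensen, Achebe and Horvat (not a home-nation competitor).
Among Chaudhari, Sorensen, Achebe and Horvat, by date of most recent title (later first): Chaudhari (10 Mar 2015) before Sorensen (18 Mar 2013) before Achebe and Horvat (18 Jan 2012).
Among Achebe and Horvat, alphabetically by surname: Achebe before Horvat.
So Chaudhari takes precedence.

Chaudhari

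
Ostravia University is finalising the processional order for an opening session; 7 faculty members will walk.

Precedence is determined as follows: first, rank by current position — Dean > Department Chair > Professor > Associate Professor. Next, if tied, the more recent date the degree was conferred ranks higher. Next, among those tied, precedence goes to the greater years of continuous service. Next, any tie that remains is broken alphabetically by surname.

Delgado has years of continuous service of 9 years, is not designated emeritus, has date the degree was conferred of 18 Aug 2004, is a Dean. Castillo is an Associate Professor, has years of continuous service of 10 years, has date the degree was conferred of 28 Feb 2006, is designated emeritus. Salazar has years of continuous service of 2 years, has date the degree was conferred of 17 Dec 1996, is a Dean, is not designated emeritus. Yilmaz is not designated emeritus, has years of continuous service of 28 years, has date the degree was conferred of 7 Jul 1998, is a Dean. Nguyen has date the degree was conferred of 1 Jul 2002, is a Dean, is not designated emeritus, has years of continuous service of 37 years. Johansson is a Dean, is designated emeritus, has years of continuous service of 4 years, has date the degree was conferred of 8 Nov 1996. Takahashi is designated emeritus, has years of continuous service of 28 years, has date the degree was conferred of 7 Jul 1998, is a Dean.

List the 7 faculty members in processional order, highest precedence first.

By current position: Delgado, Nguyen, Takahashi, Yilmaz, Salazar and Johansson (Dean); then Castillo (Associate Professor).
Among Delgado, Nguyen, Takahashi, Yilmaz, Salazar and Johansson, by date the degree was conferred (later first): Delgado (18 Aug 2004) before Nguyen (1 Jul 2002) before Takahashi and Yilmaz (7 Jul 1998) before Salazar (17 Dec 1996) before Johansson (8 Nov 1996).
Takahashi and Yilmaz both have years of continuous service 28 years, so the next rule applies.
Among Takahashi and Yilmaz, alphabetically by surname: Takahashi before Yilmaz.
Full order: Delgado, Nguyen, Takahashi, Yilmaz, Salazar, Johansson, Castillo.

Delgado, Nguyen, Takahashi, Yilmaz, Salazar, Johansson, Castillo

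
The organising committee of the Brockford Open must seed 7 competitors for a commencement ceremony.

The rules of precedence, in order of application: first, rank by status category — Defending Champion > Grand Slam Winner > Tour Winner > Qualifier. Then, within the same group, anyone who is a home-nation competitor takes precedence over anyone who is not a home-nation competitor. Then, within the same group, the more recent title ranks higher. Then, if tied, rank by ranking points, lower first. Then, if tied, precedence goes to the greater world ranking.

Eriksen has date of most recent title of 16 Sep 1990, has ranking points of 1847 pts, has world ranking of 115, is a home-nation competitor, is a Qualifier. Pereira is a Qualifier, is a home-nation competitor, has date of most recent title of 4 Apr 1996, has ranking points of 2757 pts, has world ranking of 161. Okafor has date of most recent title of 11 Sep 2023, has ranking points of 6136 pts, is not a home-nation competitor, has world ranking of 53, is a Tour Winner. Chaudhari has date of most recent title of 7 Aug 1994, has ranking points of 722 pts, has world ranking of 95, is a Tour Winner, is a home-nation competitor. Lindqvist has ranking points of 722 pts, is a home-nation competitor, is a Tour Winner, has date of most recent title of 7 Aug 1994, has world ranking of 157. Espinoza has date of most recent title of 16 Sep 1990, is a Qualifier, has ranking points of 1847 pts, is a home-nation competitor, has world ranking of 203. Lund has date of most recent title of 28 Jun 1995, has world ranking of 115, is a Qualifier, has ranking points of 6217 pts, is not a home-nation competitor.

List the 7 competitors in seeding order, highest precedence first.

By status category: Lindqvist, Chaudhari and Okafor (Tour Winner); then Pereira, Espinoza, Eriksen and Lund (Qualifier).
Among Lindqvist, Chaudhari and Okafor, a home-nation competitor before not a home-nation competitor: Lindqvist and Chaudhari (a home-nation competitor) before Okafor (not a home-nation competitor).
Lindqvist and Chaudhari both have date of most recent title 7 Aug 1994, so the next rule applies.
Lindqvist and Chaudhari both have ranking points 722 pts, so the next rule applies.
Among Lindqvist and Chaudhari, by world ranking (higher first): Lindqvist (157) before Chaudhari (95).
Among Pereira, Espinoza, Eriksen and Lund, a home-nation competitor before not a home-nation competitor: Pereira, Espinoza and Eriksen (a home-nation competitor) before Lund (not a home-nation competitor).
Among Pereira, Espinoza and Eriksen, by date of most recent title (later first): Pereira (4 Apr 1996) before Espinoza and Eriksen (16 Sep 1990).
Espinoza and Eriksen both have ranking points 1847 pts, so the next rule applies.
Among Espinoza and Eriksen, by world ranking (higher first): Espinoza (203) before Eriksen (115).
Full order: Lindqvist, Chaudhari, Okafor, Pereira, Espinoza, Eriksen, Lund.

Lindqvist, Chaudhari, Okafor, Pereira, Espinoza, Eriksen, Lund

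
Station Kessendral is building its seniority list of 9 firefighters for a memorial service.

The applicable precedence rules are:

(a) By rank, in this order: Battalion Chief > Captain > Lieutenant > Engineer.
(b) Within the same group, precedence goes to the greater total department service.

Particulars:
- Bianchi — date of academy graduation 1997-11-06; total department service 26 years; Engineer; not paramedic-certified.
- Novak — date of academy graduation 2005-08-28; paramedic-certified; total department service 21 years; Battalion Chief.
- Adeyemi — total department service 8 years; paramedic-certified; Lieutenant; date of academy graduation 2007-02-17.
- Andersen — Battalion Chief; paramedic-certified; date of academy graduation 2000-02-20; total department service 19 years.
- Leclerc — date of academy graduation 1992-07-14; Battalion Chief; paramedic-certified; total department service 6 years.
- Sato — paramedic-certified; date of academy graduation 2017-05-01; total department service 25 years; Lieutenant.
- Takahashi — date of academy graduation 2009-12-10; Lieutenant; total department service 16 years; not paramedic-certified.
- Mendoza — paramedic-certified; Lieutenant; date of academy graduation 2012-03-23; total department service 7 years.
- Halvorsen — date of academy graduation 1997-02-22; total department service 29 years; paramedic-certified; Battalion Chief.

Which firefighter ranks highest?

By rank: Halvorsen, Novak, Andersen and Leclerc (Battalion Chief); then Sato, Takahashi, Adeyemi and Mendoza (Lieutenant); then Bianchi (Engineer).
Among Halvorsen, Novak, Andersen and Leclerc, by total department service (higher first): Halvorsen (29 years) before Novak (21 years) before Andersen (19 years) before Leclerc (6 years).
Among Sato, Takahashi, Adeyemi and Mendoza, by total department service (higher first): Sato (25 years) before Takahashi (16 years) before Adeyemi (8 years) before Mendoza (7 years).
Order: Halvorsen, Novak, Andersen, Leclerc, Sato, Takahashi, Adeyemi, Mendoza, Bianchi.

Halvorsen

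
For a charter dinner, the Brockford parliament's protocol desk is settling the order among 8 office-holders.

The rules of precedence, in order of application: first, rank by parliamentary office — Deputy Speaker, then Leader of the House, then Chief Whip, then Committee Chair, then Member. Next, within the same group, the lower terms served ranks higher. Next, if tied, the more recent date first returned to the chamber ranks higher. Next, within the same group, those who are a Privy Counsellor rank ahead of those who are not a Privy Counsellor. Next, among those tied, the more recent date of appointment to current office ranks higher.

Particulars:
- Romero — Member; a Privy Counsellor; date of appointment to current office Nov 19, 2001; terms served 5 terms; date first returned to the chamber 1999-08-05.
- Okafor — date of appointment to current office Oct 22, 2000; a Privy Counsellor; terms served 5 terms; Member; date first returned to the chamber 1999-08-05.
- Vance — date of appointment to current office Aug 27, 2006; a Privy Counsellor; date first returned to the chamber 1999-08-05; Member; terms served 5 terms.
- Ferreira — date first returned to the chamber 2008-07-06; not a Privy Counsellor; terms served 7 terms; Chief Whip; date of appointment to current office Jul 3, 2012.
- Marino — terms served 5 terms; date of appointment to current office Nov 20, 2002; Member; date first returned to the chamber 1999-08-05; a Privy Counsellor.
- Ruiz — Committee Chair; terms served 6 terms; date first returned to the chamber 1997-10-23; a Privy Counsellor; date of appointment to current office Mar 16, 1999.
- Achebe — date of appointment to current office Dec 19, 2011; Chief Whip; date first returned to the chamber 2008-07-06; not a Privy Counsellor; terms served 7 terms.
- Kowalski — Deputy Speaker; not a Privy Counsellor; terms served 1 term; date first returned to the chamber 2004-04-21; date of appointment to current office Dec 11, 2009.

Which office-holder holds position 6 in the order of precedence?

By parliamentary office: Kowalski (Deputy Speaker); then Ferreira and Achebe (Chief Whip); then Ruiz (Committee Chair); then Vance, Marino, Romero and Okafor (Member).
Ferreira and Achebe both have terms served 7 terms, so the next rule applies.
Ferreira and Achebe both have date first returned to the chamber 2008-07-06, so the next rule applies.
Ferreira and Achebe are each not a Privy Counsellor, so the next rule applies.
Among Ferreira and Achebe, by date of appointment to current office (later first): Ferreira (Jul 3, 2012) before Achebe (Dec 19, 2011).
Vance, Marino, Romero and Okafor all have terms served 5 terms, so the next rule applies.
Vance, Marino, Romero and Okafor all have date first returned to the chamber 1999-08-05, so the next rule applies.
Vance, Marino, Romero and Okafor are each a Privy Counsellor, so the next rule applies.
Among Vance, Marino, Romero and Okafor, by date of appointment to current office (later first): Vance (Aug 27, 2006) before Marino (Nov 20, 2002) before Romero (Nov 19, 2001) before Okafor (Oct 22, 2000).
Order: Kowalski, Ferreira, Achebe, Ruiz, Vance, Marino, Romero, Okafor.

Marino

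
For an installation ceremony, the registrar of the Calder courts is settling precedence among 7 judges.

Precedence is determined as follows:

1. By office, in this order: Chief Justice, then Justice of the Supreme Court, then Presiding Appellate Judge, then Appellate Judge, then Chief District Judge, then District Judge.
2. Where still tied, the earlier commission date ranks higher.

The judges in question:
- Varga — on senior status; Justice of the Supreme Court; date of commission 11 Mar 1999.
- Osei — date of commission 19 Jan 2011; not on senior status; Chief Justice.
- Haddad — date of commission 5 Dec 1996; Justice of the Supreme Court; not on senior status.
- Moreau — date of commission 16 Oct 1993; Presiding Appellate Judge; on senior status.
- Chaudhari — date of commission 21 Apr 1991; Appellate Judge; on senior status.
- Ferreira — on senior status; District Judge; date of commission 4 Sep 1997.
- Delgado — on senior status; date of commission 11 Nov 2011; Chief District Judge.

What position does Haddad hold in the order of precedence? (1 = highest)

By office: Osei (Chief Justice); then Haddad and Varga (Justice of the Supreme Court); then Moreau (Presiding Appellate Judge); then Chaudhari (Appellate Judge); then Delgado (Chief District Judge); then Ferreira (District Judge).
Among Haddad and Varga, by date of commission (earlier first): Haddad (5 Dec 1996) before Varga (11 Mar 1999).
Order: Osei, Haddad, Varga, Moreau, Chaudhari, Delgado, Ferreira. So position 2.

2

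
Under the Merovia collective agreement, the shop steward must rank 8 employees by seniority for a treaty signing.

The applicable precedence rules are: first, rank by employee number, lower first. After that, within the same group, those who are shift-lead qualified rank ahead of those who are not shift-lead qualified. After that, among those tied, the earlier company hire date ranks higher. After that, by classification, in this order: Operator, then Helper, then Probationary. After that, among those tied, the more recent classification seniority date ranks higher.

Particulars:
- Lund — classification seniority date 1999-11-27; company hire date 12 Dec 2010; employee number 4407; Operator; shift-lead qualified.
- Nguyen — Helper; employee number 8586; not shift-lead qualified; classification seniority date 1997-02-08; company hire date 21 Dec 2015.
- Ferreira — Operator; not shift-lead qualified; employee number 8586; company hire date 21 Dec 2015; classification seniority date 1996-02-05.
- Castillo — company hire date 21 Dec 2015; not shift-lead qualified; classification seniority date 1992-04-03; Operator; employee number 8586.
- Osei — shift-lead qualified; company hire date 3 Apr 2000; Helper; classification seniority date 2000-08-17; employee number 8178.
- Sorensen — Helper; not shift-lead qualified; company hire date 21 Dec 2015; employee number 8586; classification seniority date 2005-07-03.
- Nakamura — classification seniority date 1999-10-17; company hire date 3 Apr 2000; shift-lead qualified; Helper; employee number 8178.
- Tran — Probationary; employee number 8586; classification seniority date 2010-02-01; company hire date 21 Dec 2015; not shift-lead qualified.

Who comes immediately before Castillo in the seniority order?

By employee number (lower first): Lund (4407); then Osei and Nakamura (both 8178); then Ferreira, Castillo, Sorensen, Nguyen and Tran (each 8586).
Osei and Nakamura are each shift-lead qualified, so the next rule applies.
Osei and Nakamura both have company hire date 3 Apr 2000, so the next rule applies.
Osei and Nakamura are each Helper, so the next rule applies.
Among Osei and Nakamura, by classification seniority date (later first): Osei (2000-08-17) before Nakamura (1999-10-17).
Ferreira, Castillo, Sorensen, Nguyen and Tran are each not shift-lead qualified, so the next rule applies.
Ferreira, Castillo, Sorensen, Nguyen and Tran all have company hire date 21 Dec 2015, so the next rule applies.
Among Ferreira, Castillo, Sorensen, Nguyen and Tran, by classification: Ferreira and Castillo (Operator) before Sorensen and Nguyen (Helper) before Tran (Probationary).
Among Ferreira and Castillo, by classification seniority date (later first): Ferreira (1996-02-05) before Castillo (1992-04-03).
Among Sorensen and Nguyen, by classification seniority date (later first): Sorensen (2005-07-03) before Nguyen (1997-02-08).
Order: Lund, Osei, Nakamura, Ferreira, Castillo, Sorensen, Nguyen, Tran.

Ferreira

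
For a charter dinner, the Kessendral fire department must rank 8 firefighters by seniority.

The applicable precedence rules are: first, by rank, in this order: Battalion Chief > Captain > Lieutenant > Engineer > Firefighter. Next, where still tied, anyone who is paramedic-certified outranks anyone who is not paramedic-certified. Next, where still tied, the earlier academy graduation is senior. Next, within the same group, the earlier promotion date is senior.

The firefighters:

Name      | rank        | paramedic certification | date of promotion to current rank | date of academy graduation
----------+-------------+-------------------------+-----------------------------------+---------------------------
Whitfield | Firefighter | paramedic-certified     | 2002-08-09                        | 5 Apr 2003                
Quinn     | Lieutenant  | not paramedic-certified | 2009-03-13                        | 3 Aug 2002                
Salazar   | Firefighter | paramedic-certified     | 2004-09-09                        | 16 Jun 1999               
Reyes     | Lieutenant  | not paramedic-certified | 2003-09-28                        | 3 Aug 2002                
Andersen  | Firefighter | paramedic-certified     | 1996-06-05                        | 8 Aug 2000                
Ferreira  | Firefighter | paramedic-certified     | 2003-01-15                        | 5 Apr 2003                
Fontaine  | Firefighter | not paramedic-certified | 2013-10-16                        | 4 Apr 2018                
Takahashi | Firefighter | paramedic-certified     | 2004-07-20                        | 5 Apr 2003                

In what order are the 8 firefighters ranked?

By rank: Reyes and Quinn (Lieutenant); then Salazar, Andersen, Whitfield, Ferreira, Takahashi and Fontaine (Firefighter).
Reyes and Quinn are each not paramedic-certified, so the next rule applies.
Reyes and Quinn both have date of academy graduation 3 Aug 2002, so the next rule applies.
Among Reyes and Quinn, by date of promotion to current rank (earlier first): Reyes (2003-09-28) before Quinn (2009-03-13).
Among Salazar, Andersen, Whitfield, Ferreira, Takahashi and Fontaine, paramedic-certified before not paramedic-certified: Salazar, Andersen, Whitfield, Ferreira and Takahashi (paramedic-certified) before Fontaine (not paramedic-certified).
Among Salazar, Andersen, Whitfield, Ferreira and Takahashi, by date of academy graduation (earlier first): Salazar (16 Jun 1999) before Andersen (8 Aug 2000) before Whitfield, Ferreira and Takahashi (5 Apr 2003).
Among Whitfield, Ferreira and Takahashi, by date of promotion to current rank (earlier first): Whitfield (2002-08-09) before Ferreira (2003-01-15) before Takahashi (2004-07-20).
Full order: Reyes, Quinn, Salazar, Andersen, Whitfield, Ferreira, Takahashi, Fontaine.

Reyes, Quinn, Salazar, Andersen, Whitfield, Ferreira, Takahashi, Fontaine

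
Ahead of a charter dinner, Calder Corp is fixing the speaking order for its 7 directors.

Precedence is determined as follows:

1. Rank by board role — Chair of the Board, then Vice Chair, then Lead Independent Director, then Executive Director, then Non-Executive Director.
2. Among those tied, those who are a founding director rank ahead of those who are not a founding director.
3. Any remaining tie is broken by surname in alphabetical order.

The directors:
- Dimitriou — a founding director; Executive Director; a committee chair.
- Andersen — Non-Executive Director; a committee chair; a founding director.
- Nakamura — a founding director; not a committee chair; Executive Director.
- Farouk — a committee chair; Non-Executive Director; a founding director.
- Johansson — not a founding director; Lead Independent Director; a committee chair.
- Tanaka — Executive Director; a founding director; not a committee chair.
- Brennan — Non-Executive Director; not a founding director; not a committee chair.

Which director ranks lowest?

Brennan

By board role: Johansson (Lead Independent Director); then Dimitriou, Nakamura and Tanaka (Executive Director); then Andersen, Farouk and Brennan (Non-Executive Director).
Dimitriou, Nakamura and Tanaka are each a founding director, so the next rule applies.
Among Dimitriou, Nakamura and Tanaka, alphabetically by surname: Dimitriou before Nakamura before Tanaka.
Among Andersen, Farouk and Brennan, a founding director before not a founding director: Andersen and Farouk (a founding director) before Brennan (not a founding director).
Among Andersen and Farouk, alphabetically by surname: Andersen before Farouk.
Order: Johansson, Dimitriou, Nakamura, Tanaka, Andersen, Farouk, Brennan.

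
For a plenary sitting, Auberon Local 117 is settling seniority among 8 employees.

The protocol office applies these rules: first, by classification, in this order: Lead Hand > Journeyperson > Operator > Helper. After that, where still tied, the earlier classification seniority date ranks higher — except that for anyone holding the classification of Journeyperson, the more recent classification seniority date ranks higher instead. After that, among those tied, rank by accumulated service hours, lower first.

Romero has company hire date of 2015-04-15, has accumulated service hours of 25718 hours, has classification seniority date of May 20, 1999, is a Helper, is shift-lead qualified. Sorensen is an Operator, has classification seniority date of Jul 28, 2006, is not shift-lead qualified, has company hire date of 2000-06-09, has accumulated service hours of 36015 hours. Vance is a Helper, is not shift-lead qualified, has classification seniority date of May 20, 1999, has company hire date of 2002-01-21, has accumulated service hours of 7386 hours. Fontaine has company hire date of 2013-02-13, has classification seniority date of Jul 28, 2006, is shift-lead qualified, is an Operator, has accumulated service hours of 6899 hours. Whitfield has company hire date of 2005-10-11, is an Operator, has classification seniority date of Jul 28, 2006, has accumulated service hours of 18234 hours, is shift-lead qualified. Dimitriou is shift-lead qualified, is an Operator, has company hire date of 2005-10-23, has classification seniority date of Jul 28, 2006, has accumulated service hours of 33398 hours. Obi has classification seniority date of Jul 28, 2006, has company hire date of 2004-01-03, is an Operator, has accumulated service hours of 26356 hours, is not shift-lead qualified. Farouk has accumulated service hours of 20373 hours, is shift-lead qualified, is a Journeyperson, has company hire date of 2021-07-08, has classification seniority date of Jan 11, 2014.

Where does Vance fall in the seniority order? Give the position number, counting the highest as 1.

By classification: Farouk (Journeyperson); then Fontaine, Whitfield, Obi, Dimitriou and Sorensen (Operator); then Vance and Romero (Helper).
Fontaine, Whitfield, Obi, Dimitriou and Sorensen all have classification seniority date Jul 28, 2006, so the next rule applies.
Among Fontaine, Whitfield, Obi, Dimitriou and Sorensen, by accumulated service hours (lower first): Fontaine (6899 hours) before Whitfield (18234 hours) before Obi (26356 hours) before Dimitriou (33398 hours) before Sorensen (36015 hours).
Vance and Romero both have classification seniority date May 20, 1999, so the next rule applies.
Among Vance and Romero, by accumulated service hours (lower first): Vance (7386 hours) before Romero (25718 hours).
Order: Farouk, Fontaine, Whitfield, Obi, Dimitriou, Sorensen, Vance, Romero. So position 7.

7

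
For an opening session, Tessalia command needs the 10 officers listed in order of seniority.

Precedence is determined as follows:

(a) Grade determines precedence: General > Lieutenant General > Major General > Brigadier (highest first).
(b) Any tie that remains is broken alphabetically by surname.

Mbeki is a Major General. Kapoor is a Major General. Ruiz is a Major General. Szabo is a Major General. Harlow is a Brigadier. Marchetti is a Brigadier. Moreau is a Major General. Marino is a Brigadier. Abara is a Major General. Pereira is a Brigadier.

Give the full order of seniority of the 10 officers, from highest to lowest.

Abara, Kapoor, Mbeki, Moreau, Ruiz, Szabo, Harlow, Marchetti, Marino, Pereira

By grade: Abara, Kapoor, Mbeki, Moreau, Ruiz and Szabo (Major General); then Harlow, Marchetti, Marino and Pereira (Brigadier).
Among Abara, Kapoor, Mbeki, Moreau, Ruiz and Szabo, alphabetically by surname: Abara before Kapoor before Mbeki before Moreau before Ruiz before Szabo.
Among Harlow, Marchetti, Marino and Pereira, alphabetically by surname: Harlow before Marchetti before Marino before Pereira.
Full order: Abara, Kapoor, Mbeki, Moreau, Ruiz, Szabo, Harlow, Marchetti, Marino, Pereira.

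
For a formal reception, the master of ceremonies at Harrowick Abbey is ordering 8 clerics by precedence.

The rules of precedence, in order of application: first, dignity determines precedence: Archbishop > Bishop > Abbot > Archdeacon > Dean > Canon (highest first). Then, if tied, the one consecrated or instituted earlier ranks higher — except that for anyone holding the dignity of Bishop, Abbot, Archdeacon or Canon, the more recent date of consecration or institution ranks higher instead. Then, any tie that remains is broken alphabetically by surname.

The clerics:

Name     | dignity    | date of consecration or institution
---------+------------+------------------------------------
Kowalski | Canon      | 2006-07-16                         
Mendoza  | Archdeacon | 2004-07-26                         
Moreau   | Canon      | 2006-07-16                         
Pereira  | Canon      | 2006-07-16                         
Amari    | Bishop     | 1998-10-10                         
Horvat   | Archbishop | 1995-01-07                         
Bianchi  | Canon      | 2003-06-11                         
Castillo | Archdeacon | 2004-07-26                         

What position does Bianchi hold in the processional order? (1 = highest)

8

By dignity: Horvat (Archbishop); then Amari (Bishop); then Castillo and Mendoza (Archdeacon); then Kowalski, Moreau, Pereira and Bianchi (Canon).
Castillo and Mendoza both have date of consecration or institution 2004-07-26, so the next rule applies.
Among Castillo and Mendoza, alphabetically by surname: Castillo before Mendoza.
Among Kowalski, Moreau, Pereira and Bianchi, by date of consecration or institution (later first) (reversed rule for this group): Kowalski, Moreau and Pereira (2006-07-16) before Bianchi (2003-06-11).
Among Kowalski, Moreau and Pereira, alphabetically by surname: Kowalski before Moreau before Pereira.
Order: Horvat, Amari, Castillo, Mendoza, Kowalski, Moreau, Pereira, Bianchi. So position 8.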